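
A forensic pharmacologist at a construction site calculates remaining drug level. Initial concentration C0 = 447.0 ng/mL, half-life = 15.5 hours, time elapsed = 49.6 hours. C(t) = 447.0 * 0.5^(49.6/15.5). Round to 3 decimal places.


Drug concentration decay:
Number of half-lives = t / t_half = 49.6 / 15.5 = 3.2
Decay factor = 0.5^3.2 = 0.10881882
C(t) = 447.0 * 0.10881882 = 48.642 ng/mL

48.642


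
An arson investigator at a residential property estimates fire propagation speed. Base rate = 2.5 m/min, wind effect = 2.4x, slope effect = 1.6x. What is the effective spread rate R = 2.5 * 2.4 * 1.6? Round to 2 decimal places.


Fire spread rate calculation:
R = R0 * wind_factor * slope_factor
= 2.5 * 2.4 * 1.6
= 6 * 1.6
= 9.60 m/min

9.60


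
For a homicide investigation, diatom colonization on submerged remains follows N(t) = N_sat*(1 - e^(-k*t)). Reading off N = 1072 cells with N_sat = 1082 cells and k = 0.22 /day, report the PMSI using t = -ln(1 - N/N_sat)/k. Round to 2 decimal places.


PMSI from diatom colonization curve:
N / N_sat = 1072 / 1082 = 0.990758
1 - N/N_sat = 0.009242
ln(1 - N/N_sat) = -4.683997
t = -ln(1 - N/N_sat) / k = -(-4.683997) / 0.22 = 21.29 days

21.29


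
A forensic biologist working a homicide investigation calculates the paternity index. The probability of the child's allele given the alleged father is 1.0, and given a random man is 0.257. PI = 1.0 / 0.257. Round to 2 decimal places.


Paternity Index calculation:
PI = P(allele|father) / P(allele|random)
PI = 1.0 / 0.257
PI = 3.89

3.89


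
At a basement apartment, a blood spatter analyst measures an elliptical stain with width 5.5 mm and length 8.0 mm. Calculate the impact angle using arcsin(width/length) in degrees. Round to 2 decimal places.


Blood spatter impact angle calculation:
width / length = 5.5 / 8.0 = 0.6875
angle = arcsin(0.6875)
angle = 43.43 degrees

43.43


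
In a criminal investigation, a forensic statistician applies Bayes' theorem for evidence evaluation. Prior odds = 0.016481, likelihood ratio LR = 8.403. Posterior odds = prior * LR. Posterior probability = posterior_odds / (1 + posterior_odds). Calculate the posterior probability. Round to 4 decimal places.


Bayesian evidence evaluation:
Posterior odds = prior_odds * LR = 0.016481 * 8.403 = 0.1384898
Posterior probability = posterior_odds / (1 + posterior_odds)
= 0.1384898 / (1 + 0.1384898)
= 0.1384898 / 1.1384898
= 0.1216

0.1216


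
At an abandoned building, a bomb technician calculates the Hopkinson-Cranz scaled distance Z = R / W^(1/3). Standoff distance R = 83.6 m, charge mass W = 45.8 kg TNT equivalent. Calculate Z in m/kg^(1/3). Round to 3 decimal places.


Scaled distance calculation:
W^(1/3) = 45.8^(1/3) = 3.577848
Z = R / W^(1/3) = 83.6 / 3.577848
Z = 23.366 m/kg^(1/3)

23.366


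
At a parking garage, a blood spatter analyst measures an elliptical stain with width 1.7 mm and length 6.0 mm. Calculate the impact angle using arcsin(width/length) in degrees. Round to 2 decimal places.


Blood spatter impact angle calculation:
width / length = 1.7 / 6.0 = 0.283333
angle = arcsin(0.283333)
angle = 16.46 degrees

16.46


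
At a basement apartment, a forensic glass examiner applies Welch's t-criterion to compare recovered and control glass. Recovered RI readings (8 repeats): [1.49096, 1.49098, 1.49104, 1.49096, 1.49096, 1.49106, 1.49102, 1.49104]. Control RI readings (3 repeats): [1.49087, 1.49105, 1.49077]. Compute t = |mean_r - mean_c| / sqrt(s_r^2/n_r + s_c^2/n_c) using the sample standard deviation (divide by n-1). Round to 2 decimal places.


Welch's t-criterion for glass RI comparison:
Recovered mean = sum / n_r = 11.92802 / 8 = 1.4910025
Control mean = sum / n_c = 4.47269 / 3 = 1.4908967
Recovered sample variance s_r^2 = 1.76429e-09
Control sample variance s_c^2 = 2.01333e-08
Welch SE (unpooled) = sqrt(s_r^2/n_r + s_c^2/n_c) = sqrt(2.20536e-10 + 6.71111e-09) = sqrt(6.93165e-09) = 8.32565e-05
|mean_r - mean_c| = 0.000105833
t = 0.000105833 / 8.32565e-05 = 1.27

1.27


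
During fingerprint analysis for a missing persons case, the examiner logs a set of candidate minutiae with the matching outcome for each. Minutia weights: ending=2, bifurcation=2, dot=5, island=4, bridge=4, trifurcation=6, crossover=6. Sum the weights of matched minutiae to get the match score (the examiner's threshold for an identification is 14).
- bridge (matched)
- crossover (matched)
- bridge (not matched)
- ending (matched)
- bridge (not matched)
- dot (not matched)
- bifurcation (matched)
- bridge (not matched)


Weighted minutiae match score:
  bridge: matched, +4 (running total 4)
  crossover: matched, +6 (running total 10)
  bridge: not matched, +0
  ending: matched, +2 (running total 12)
  bridge: not matched, +0
  dot: not matched, +0
  bifurcation: matched, +2 (running total 14)
  bridge: not matched, +0
Total score = 14
Threshold = 14; verdict = identification

14


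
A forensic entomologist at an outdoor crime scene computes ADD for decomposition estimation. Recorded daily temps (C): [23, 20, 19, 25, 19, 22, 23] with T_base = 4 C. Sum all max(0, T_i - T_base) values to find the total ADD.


Computing ADD day by day:
Day 1: max(0, 23 - 4) = 19
Day 2: max(0, 20 - 4) = 16
Day 3: max(0, 19 - 4) = 15
Day 4: max(0, 25 - 4) = 21
Day 5: max(0, 19 - 4) = 15
Day 6: max(0, 22 - 4) = 18
Day 7: max(0, 23 - 4) = 19
Total ADD = 123

123


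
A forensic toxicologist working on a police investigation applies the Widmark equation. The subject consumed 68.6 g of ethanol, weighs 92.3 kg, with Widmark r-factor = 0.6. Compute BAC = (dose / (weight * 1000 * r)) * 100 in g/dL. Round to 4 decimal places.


Applying the Widmark formula:
BAC = (dose_g / (body_wt * 1000 * r)) * 100
Denominator = 92.3 * 1000 * 0.6 = 55380
BAC = (68.6 / 55380) * 100
BAC = 0.1239 g/dL

0.1239


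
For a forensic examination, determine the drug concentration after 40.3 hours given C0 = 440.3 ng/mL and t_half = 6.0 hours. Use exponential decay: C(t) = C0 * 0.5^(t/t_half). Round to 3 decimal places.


Drug concentration decay:
Number of half-lives = t / t_half = 40.3 / 6.0 = 6.716667
Decay factor = 0.5^6.716667 = 0.00950784
C(t) = 440.3 * 0.00950784 = 4.186 ng/mL

4.186


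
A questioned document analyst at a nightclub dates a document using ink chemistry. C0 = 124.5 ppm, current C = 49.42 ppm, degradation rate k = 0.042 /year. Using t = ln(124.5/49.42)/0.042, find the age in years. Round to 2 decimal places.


Document age estimation:
C0/C = 124.5 / 49.42 = 2.519223
ln(C0/C) = 0.923951
t = 0.923951 / 0.042 = 22.00 years

22.00


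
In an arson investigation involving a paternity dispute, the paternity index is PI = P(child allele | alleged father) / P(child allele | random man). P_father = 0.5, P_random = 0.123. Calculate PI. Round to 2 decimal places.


Paternity Index calculation:
PI = P(allele|father) / P(allele|random)
PI = 0.5 / 0.123
PI = 4.07

4.07


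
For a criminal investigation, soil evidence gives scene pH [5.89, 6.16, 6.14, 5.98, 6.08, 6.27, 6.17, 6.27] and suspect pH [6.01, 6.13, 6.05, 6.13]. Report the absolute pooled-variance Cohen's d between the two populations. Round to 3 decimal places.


Pooled-variance Cohen's d for soil pH comparison:
Scene mean = 48.96 / 8 = 6.12
Suspect mean = 24.32 / 4 = 6.08
Scene sample variance s_s^2 = 0.017657
Suspect sample variance s_c^2 = 0.0036
Pooled variance = ((n_s-1)*s_s^2 + (n_c-1)*s_c^2) / (n_s + n_c - 2) = 0.01344
Pooled SD = sqrt(0.01344) = 0.115931
Mean difference = 0.04
|d| = |0.04| / 0.115931 = 0.345

0.345


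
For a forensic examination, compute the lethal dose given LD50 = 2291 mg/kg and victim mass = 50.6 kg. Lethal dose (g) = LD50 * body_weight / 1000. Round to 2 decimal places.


Lethal dose calculation:
Lethal dose = LD50 * body_weight / 1000
= 2291 * 50.6 / 1000
= 115924.6 / 1000
= 115.92 g

115.92


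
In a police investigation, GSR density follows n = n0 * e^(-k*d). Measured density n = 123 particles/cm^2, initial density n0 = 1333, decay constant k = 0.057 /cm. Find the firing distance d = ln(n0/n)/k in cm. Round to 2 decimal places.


GSR distance calculation:
n0/n = 1333 / 123 = 10.837398
ln(n0/n) = 2.383003
d = 2.383003 / 0.057 = 41.81 cm

41.81


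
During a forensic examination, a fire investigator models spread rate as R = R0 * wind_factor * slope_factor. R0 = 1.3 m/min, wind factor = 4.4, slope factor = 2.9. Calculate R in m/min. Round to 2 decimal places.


Fire spread rate calculation:
R = R0 * wind_factor * slope_factor
= 1.3 * 4.4 * 2.9
= 5.72 * 2.9
= 16.59 m/min

16.59


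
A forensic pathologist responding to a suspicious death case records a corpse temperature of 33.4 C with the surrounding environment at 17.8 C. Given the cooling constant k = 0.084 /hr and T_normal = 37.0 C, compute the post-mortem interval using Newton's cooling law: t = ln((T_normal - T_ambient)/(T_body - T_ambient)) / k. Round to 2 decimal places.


Using Newton's law of cooling:
t = ln((T_normal - T_ambient) / (T_body - T_ambient)) / k
T_normal - T_ambient = 19.2
T_body - T_ambient = 15.6
Ratio = 1.230769
ln(ratio) = 0.207639
t = 0.207639 / 0.084 = 2.47 hours

2.47


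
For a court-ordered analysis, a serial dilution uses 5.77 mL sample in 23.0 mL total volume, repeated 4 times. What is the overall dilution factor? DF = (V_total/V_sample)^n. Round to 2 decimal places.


Dilution factor calculation:
Single dilution = V_total / V_sample = 23.0 / 5.77 ≈ 3.986135
Number of dilutions = 4
Total DF = (23.0 / 5.77)^4 (full precision, rounded at the end) = 252.47

252.47


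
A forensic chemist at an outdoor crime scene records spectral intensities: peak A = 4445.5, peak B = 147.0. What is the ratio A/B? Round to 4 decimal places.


Spectral peak ratio:
Peak A = 4445.5 counts
Peak B = 147.0 counts
Ratio = 4445.5 / 147.0 = 30.2415

30.2415


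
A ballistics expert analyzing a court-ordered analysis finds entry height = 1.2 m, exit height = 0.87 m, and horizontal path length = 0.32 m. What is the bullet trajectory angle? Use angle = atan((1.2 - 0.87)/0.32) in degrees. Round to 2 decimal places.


Bullet trajectory angle:
Height difference = 1.2 - 0.87 = 0.33 m
angle = atan(0.33 / 0.32)
angle = atan(1.03125)
angle = 45.88 degrees

45.88


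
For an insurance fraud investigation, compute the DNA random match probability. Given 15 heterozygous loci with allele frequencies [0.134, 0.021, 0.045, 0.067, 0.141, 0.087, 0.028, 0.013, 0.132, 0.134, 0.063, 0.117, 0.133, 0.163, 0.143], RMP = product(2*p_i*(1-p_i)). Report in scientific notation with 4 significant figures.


Computing RMP for 15 loci:
Locus 1: 2 * 0.134 * 0.866 = 0.232088
Locus 2: 2 * 0.021 * 0.979 = 0.041118
Locus 3: 2 * 0.045 * 0.955 = 0.08595
Locus 4: 2 * 0.067 * 0.933 = 0.125022
Locus 5: 2 * 0.141 * 0.859 = 0.242238
Locus 6: 2 * 0.087 * 0.913 = 0.158862
Locus 7: 2 * 0.028 * 0.972 = 0.054432
Locus 8: 2 * 0.013 * 0.987 = 0.025662
Locus 9: 2 * 0.132 * 0.868 = 0.229152
Locus 10: 2 * 0.134 * 0.866 = 0.232088
Locus 11: 2 * 0.063 * 0.937 = 0.118062
Locus 12: 2 * 0.117 * 0.883 = 0.206622
Locus 13: 2 * 0.133 * 0.867 = 0.230622
Locus 14: 2 * 0.163 * 0.837 = 0.272862
Locus 15: 2 * 0.143 * 0.857 = 0.245102
RMP = 1.103e-13

1.103e-13


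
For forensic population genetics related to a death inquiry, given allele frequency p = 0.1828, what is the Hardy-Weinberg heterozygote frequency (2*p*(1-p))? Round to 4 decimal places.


Hardy-Weinberg heterozygote frequency:
q = 1 - p = 1 - 0.1828 = 0.8172
2pq = 2 * 0.1828 * 0.8172 = 0.2988

0.2988


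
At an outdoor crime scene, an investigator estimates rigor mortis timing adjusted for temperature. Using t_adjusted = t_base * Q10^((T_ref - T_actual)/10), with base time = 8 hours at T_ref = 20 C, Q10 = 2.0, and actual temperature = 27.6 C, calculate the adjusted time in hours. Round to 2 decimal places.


Rigor mortis time adjustment:
Exponent = (T_ref - T_actual) / 10 = (20 - 27.6) / 10 = -0.76
Q10 factor = 2.0^-0.76 = 0.5905
t_adjusted = 8 * 0.5905 = 4.72 hours

4.72


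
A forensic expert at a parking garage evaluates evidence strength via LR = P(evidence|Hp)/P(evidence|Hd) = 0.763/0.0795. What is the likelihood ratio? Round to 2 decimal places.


Likelihood ratio calculation:
LR = P(E|Hp) / P(E|Hd)
LR = 0.763 / 0.0795
LR = 9.60

9.60


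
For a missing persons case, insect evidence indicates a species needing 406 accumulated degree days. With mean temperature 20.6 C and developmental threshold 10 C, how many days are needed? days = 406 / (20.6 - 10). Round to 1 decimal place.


Insect development time:
Effective temperature = avg_temp - T_base = 20.6 - 10 = 10.6 C
Days = ADD / effective_temp = 406 / 10.6 = 38.3 days

38.3


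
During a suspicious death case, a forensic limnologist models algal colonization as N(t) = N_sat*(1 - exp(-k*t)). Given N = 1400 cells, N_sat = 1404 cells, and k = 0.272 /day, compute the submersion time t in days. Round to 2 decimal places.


PMSI from diatom colonization curve:
N / N_sat = 1400 / 1404 = 0.997151
1 - N/N_sat = 0.002849
ln(1 - N/N_sat) = -5.860787
t = -ln(1 - N/N_sat) / k = -(-5.860787) / 0.272 = 21.55 days

21.55


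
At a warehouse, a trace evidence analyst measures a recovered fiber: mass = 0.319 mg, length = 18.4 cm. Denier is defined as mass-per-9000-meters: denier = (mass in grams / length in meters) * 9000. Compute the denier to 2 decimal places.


Denier calculation:
Mass in grams = 0.319 mg / 1000 = 0.000319 g
Length in meters = 18.4 cm / 100 = 0.184 m
Linear density = mass / length = 0.000319 / 0.184 = 0.0017337 g/m
Denier = (g/m) * 9000 = 0.0017337 * 9000 = 15.60

15.60


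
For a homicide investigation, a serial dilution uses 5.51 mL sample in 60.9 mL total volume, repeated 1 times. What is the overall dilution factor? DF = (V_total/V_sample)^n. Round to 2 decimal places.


Dilution factor calculation:
Single dilution = V_total / V_sample = 60.9 / 5.51 ≈ 11.052632
Number of dilutions = 1
Total DF = (60.9 / 5.51)^1 (full precision, rounded at the end) = 11.05

11.05


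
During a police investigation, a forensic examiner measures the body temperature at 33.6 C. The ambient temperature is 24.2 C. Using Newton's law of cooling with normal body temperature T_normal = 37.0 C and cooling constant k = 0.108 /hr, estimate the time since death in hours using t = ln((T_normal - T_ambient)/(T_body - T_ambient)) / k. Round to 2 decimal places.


Using Newton's law of cooling:
t = ln((T_normal - T_ambient) / (T_body - T_ambient)) / k
T_normal - T_ambient = 12.8
T_body - T_ambient = 9.4
Ratio = 1.361702
ln(ratio) = 0.308735
t = 0.308735 / 0.108 = 2.86 hours

2.86


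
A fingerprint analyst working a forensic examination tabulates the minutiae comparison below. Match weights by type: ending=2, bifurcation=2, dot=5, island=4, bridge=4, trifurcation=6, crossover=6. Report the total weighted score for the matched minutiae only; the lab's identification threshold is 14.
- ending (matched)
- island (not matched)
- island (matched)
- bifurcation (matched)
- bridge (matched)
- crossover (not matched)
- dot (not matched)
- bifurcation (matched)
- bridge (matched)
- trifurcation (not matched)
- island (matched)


Weighted minutiae match score:
  ending: matched, +2 (running total 2)
  island: not matched, +0
  island: matched, +4 (running total 6)
  bifurcation: matched, +2 (running total 8)
  bridge: matched, +4 (running total 12)
  crossover: not matched, +0
  dot: not matched, +0
  bifurcation: matched, +2 (running total 14)
  bridge: matched, +4 (running total 18)
  trifurcation: not matched, +0
  island: matched, +4 (running total 22)
Total score = 22
Threshold = 14; verdict = identification

22


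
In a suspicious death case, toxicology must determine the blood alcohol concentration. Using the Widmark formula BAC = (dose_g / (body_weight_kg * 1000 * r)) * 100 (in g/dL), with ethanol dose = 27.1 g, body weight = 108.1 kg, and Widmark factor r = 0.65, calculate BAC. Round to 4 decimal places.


Applying the Widmark formula:
BAC = (dose_g / (body_wt * 1000 * r)) * 100
Denominator = 108.1 * 1000 * 0.65 = 70265
BAC = (27.1 / 70265) * 100
BAC = 0.0386 g/dL

0.0386


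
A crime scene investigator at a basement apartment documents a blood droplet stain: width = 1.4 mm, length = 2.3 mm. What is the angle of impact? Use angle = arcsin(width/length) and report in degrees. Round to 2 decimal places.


Blood spatter impact angle calculation:
width / length = 1.4 / 2.3 = 0.608696
angle = arcsin(0.608696)
angle = 37.50 degrees

37.50


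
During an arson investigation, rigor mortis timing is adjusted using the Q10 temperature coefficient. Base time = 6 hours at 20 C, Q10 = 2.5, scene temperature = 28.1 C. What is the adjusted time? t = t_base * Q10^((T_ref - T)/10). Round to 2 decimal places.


Rigor mortis time adjustment:
Exponent = (T_ref - T_actual) / 10 = (20 - 28.1) / 10 = -0.81
Q10 factor = 2.5^-0.81 = 0.47607
t_adjusted = 6 * 0.47607 = 2.86 hours

2.86


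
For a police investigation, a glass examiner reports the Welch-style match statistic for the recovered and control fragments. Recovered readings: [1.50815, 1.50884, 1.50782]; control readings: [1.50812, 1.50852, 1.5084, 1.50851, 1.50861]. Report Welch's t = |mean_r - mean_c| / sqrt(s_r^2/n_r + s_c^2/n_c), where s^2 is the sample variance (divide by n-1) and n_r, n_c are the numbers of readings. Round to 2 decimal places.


Welch's t-criterion for glass RI comparison:
Recovered mean = sum / n_r = 4.52481 / 3 = 1.50827
Control mean = sum / n_c = 7.54216 / 5 = 1.508432
Recovered sample variance s_r^2 = 2.709e-07
Control sample variance s_c^2 = 3.597e-08
Welch SE (unpooled) = sqrt(s_r^2/n_r + s_c^2/n_c) = sqrt(9.03e-08 + 7.194e-09) = sqrt(9.7494e-08) = 0.00031224
|mean_r - mean_c| = 0.000162
t = 0.000162 / 0.00031224 = 0.52

0.52


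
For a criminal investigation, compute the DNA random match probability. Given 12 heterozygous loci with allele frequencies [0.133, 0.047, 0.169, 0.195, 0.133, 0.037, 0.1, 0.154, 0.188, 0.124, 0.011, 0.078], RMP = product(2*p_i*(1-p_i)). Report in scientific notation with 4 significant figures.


Computing RMP for 12 loci:
Locus 1: 2 * 0.133 * 0.867 = 0.230622
Locus 2: 2 * 0.047 * 0.953 = 0.089582
Locus 3: 2 * 0.169 * 0.831 = 0.280878
Locus 4: 2 * 0.195 * 0.805 = 0.31395
Locus 5: 2 * 0.133 * 0.867 = 0.230622
Locus 6: 2 * 0.037 * 0.963 = 0.071262
Locus 7: 2 * 0.1 * 0.9 = 0.18
Locus 8: 2 * 0.154 * 0.846 = 0.260568
Locus 9: 2 * 0.188 * 0.812 = 0.305312
Locus 10: 2 * 0.124 * 0.876 = 0.217248
Locus 11: 2 * 0.011 * 0.989 = 0.021758
Locus 12: 2 * 0.078 * 0.922 = 0.143832
RMP = 2.915e-10

2.915e-10


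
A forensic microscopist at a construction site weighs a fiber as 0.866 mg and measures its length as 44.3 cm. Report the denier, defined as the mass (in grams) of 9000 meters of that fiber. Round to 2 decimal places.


Denier calculation:
Mass in grams = 0.866 mg / 1000 = 0.000866 g
Length in meters = 44.3 cm / 100 = 0.443 m
Linear density = mass / length = 0.000866 / 0.443 = 0.00195485 g/m
Denier = (g/m) * 9000 = 0.00195485 * 9000 = 17.59

17.59


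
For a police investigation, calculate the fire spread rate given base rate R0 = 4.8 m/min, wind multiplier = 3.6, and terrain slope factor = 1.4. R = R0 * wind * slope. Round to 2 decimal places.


Fire spread rate calculation:
R = R0 * wind_factor * slope_factor
= 4.8 * 3.6 * 1.4
= 17.28 * 1.4
= 24.19 m/min

24.19


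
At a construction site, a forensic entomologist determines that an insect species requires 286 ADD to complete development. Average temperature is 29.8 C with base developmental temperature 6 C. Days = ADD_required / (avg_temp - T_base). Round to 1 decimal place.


Insect development time:
Effective temperature = avg_temp - T_base = 29.8 - 6 = 23.8 C
Days = ADD / effective_temp = 286 / 23.8 = 12.0 days

12.0


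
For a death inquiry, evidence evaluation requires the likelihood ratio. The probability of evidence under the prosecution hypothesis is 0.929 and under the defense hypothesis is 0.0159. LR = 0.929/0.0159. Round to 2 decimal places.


Likelihood ratio calculation:
LR = P(E|Hp) / P(E|Hd)
LR = 0.929 / 0.0159
LR = 58.43

58.43


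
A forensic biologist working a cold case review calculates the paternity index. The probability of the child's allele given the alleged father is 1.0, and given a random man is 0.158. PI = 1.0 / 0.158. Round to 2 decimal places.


Paternity Index calculation:
PI = P(allele|father) / P(allele|random)
PI = 1.0 / 0.158
PI = 6.33

6.33


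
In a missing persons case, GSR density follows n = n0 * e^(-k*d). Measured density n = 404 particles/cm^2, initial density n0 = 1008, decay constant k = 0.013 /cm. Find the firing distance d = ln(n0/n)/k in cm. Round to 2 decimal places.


GSR distance calculation:
n0/n = 1008 / 404 = 2.49505
ln(n0/n) = 0.914309
d = 0.914309 / 0.013 = 70.33 cm

70.33


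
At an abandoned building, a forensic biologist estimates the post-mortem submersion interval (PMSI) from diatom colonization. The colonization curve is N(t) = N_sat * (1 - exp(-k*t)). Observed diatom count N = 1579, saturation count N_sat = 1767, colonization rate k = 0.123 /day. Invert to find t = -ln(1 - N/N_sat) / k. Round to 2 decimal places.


PMSI from diatom colonization curve:
N / N_sat = 1579 / 1767 = 0.893605
1 - N/N_sat = 0.106395
ln(1 - N/N_sat) = -2.240597
t = -ln(1 - N/N_sat) / k = -(-2.240597) / 0.123 = 18.22 days

18.22


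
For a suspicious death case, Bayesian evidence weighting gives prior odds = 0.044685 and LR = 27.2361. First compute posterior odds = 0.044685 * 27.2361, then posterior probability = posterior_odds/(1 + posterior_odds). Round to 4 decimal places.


Bayesian evidence evaluation:
Posterior odds = prior_odds * LR = 0.044685 * 27.2361 = 1.217045
Posterior probability = posterior_odds / (1 + posterior_odds)
= 1.217045 / (1 + 1.217045)
= 1.217045 / 2.217045
= 0.5489

0.5489


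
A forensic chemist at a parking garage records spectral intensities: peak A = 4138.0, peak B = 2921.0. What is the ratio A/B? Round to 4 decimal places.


Spectral peak ratio:
Peak A = 4138.0 counts
Peak B = 2921.0 counts
Ratio = 4138.0 / 2921.0 = 1.4166

1.4166


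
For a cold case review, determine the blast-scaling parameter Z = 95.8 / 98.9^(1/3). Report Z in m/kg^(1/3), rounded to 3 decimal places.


Scaled distance calculation:
W^(1/3) = 98.9^(1/3) = 4.624507
Z = R / W^(1/3) = 95.8 / 4.624507
Z = 20.716 m/kg^(1/3)

20.716


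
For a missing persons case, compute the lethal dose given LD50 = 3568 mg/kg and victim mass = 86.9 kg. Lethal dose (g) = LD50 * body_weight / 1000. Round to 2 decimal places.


Lethal dose calculation:
Lethal dose = LD50 * body_weight / 1000
= 3568 * 86.9 / 1000
= 310059.2 / 1000
= 310.06 g

310.06


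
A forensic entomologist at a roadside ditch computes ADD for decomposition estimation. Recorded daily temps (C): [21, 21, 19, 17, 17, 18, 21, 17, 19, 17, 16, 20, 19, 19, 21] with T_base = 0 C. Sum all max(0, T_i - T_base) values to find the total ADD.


Computing ADD day by day:
Day 1: max(0, 21 - 0) = 21
Day 2: max(0, 21 - 0) = 21
Day 3: max(0, 19 - 0) = 19
Day 4: max(0, 17 - 0) = 17
Day 5: max(0, 17 - 0) = 17
Day 6: max(0, 18 - 0) = 18
Day 7: max(0, 21 - 0) = 21
Day 8: max(0, 17 - 0) = 17
Day 9: max(0, 19 - 0) = 19
Day 10: max(0, 17 - 0) = 17
Day 11: max(0, 16 - 0) = 16
Day 12: max(0, 20 - 0) = 20
Day 13: max(0, 19 - 0) = 19
Day 14: max(0, 19 - 0) = 19
Day 15: max(0, 21 - 0) = 21
Total ADD = 282

282


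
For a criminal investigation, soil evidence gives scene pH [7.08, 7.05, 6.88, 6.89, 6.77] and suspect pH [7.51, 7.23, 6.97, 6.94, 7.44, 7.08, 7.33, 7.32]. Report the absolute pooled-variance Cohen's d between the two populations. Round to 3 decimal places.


Pooled-variance Cohen's d for soil pH comparison:
Scene mean = 34.67 / 5 = 6.934
Suspect mean = 57.82 / 8 = 7.2275
Scene sample variance s_s^2 = 0.01663
Suspect sample variance s_c^2 = 0.044964
Pooled variance = ((n_s-1)*s_s^2 + (n_c-1)*s_c^2) / (n_s + n_c - 2) = 0.034661
Pooled SD = sqrt(0.034661) = 0.186175
Mean difference = -0.2935
|d| = |-0.2935| / 0.186175 = 1.576

1.576


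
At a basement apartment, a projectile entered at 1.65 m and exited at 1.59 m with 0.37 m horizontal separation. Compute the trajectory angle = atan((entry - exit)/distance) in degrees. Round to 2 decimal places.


Bullet trajectory angle:
Height difference = 1.65 - 1.59 = 0.06 m
angle = atan(0.06 / 0.37)
angle = atan(0.162162)
angle = 9.21 degrees

9.21


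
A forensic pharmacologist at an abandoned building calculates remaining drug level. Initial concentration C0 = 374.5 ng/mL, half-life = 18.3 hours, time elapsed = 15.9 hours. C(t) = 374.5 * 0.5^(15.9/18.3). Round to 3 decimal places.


Drug concentration decay:
Number of half-lives = t / t_half = 15.9 / 18.3 = 0.868852
Decay factor = 0.5^0.868852 = 0.54758241
C(t) = 374.5 * 0.54758241 = 205.070 ng/mL

205.070


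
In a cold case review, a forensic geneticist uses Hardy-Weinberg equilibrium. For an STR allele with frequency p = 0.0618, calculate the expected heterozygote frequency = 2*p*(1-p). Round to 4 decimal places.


Hardy-Weinberg heterozygote frequency:
q = 1 - p = 1 - 0.0618 = 0.9382
2pq = 2 * 0.0618 * 0.9382 = 0.1160

0.1160


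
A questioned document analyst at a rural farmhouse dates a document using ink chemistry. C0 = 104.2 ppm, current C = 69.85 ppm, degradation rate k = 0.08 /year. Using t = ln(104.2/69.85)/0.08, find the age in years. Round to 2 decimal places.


Document age estimation:
C0/C = 104.2 / 69.85 = 1.491768
ln(C0/C) = 0.399962
t = 0.399962 / 0.08 = 5.00 years

5.00


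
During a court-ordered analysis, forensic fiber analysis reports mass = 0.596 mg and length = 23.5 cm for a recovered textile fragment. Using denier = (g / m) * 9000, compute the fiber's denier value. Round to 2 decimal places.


Denier calculation:
Mass in grams = 0.596 mg / 1000 = 0.000596 g
Length in meters = 23.5 cm / 100 = 0.235 m
Linear density = mass / length = 0.000596 / 0.235 = 0.00253617 g/m
Denier = (g/m) * 9000 = 0.00253617 * 9000 = 22.83

22.83


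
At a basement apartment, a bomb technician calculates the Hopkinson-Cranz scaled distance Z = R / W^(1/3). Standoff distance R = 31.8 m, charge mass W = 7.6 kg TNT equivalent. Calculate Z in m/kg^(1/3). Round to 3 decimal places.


Scaled distance calculation:
W^(1/3) = 7.6^(1/3) = 1.966095
Z = R / W^(1/3) = 31.8 / 1.966095
Z = 16.174 m/kg^(1/3)

16.174


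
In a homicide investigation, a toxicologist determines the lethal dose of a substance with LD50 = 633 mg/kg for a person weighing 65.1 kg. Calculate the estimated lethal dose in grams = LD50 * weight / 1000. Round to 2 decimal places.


Lethal dose calculation:
Lethal dose = LD50 * body_weight / 1000
= 633 * 65.1 / 1000
= 41208.3 / 1000
= 41.21 g

41.21


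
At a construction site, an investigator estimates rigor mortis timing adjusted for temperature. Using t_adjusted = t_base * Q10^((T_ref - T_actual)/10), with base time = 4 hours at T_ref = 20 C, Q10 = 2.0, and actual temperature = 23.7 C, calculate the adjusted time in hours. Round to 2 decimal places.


Rigor mortis time adjustment:
Exponent = (T_ref - T_actual) / 10 = (20 - 23.7) / 10 = -0.37
Q10 factor = 2.0^-0.37 = 0.77378
t_adjusted = 4 * 0.77378 = 3.10 hours

3.10


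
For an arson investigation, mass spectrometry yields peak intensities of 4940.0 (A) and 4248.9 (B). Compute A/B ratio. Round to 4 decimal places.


Spectral peak ratio:
Peak A = 4940.0 counts
Peak B = 4248.9 counts
Ratio = 4940.0 / 4248.9 = 1.1627

1.1627


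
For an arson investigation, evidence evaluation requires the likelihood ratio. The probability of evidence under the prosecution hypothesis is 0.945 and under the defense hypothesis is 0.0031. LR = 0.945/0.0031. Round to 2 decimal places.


Likelihood ratio calculation:
LR = P(E|Hp) / P(E|Hd)
LR = 0.945 / 0.0031
LR = 304.84

304.84


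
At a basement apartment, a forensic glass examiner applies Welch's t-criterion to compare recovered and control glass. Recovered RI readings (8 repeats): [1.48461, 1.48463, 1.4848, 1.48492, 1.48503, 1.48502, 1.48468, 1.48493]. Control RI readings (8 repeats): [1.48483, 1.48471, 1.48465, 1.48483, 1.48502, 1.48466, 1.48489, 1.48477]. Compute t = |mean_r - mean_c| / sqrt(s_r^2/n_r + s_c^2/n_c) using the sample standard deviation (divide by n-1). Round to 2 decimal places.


Welch's t-criterion for glass RI comparison:
Recovered mean = sum / n_r = 11.87862 / 8 = 1.4848275
Control mean = sum / n_c = 11.87836 / 8 = 1.484795
Recovered sample variance s_r^2 = 2.94214e-08
Control sample variance s_c^2 = 1.56e-08
Welch SE (unpooled) = sqrt(s_r^2/n_r + s_c^2/n_c) = sqrt(3.67768e-09 + 1.95e-09) = sqrt(5.62768e-09) = 7.50179e-05
|mean_r - mean_c| = 3.25e-05
t = 3.25e-05 / 7.50179e-05 = 0.43

0.43


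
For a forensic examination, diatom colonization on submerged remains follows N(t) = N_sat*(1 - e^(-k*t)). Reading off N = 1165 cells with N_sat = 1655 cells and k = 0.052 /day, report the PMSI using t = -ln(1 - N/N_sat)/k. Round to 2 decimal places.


PMSI from diatom colonization curve:
N / N_sat = 1165 / 1655 = 0.703927
1 - N/N_sat = 0.296073
ln(1 - N/N_sat) = -1.217149
t = -ln(1 - N/N_sat) / k = -(-1.217149) / 0.052 = 23.41 days

23.41


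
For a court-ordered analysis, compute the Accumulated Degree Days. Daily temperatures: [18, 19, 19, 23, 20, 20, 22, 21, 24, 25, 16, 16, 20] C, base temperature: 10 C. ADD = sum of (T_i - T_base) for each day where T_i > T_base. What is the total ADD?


Computing ADD day by day:
Day 1: max(0, 18 - 10) = 8
Day 2: max(0, 19 - 10) = 9
Day 3: max(0, 19 - 10) = 9
Day 4: max(0, 23 - 10) = 13
Day 5: max(0, 20 - 10) = 10
Day 6: max(0, 20 - 10) = 10
Day 7: max(0, 22 - 10) = 12
Day 8: max(0, 21 - 10) = 11
Day 9: max(0, 24 - 10) = 14
Day 10: max(0, 25 - 10) = 15
Day 11: max(0, 16 - 10) = 6
Day 12: max(0, 16 - 10) = 6
Day 13: max(0, 20 - 10) = 10
Total ADD = 133

133


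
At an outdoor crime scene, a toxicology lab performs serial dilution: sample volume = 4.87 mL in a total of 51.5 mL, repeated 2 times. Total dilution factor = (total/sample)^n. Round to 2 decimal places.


Dilution factor calculation:
Single dilution = V_total / V_sample = 51.5 / 4.87 ≈ 10.574949
Number of dilutions = 2
Total DF = (51.5 / 4.87)^2 (full precision, rounded at the end) = 111.83

111.83


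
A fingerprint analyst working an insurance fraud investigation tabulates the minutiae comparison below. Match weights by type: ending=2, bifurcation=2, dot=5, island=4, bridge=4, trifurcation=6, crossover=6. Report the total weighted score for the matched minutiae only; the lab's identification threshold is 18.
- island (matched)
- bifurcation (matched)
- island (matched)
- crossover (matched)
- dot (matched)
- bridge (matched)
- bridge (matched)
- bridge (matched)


Weighted minutiae match score:
  island: matched, +4 (running total 4)
  bifurcation: matched, +2 (running total 6)
  island: matched, +4 (running total 10)
  crossover: matched, +6 (running total 16)
  dot: matched, +5 (running total 21)
  bridge: matched, +4 (running total 25)
  bridge: matched, +4 (running total 29)
  bridge: matched, +4 (running total 33)
Total score = 33
Threshold = 18; verdict = identification

33


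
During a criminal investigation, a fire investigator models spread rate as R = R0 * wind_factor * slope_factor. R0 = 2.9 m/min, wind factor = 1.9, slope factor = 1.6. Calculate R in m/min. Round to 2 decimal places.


Fire spread rate calculation:
R = R0 * wind_factor * slope_factor
= 2.9 * 1.9 * 1.6
= 5.51 * 1.6
= 8.82 m/min

8.82


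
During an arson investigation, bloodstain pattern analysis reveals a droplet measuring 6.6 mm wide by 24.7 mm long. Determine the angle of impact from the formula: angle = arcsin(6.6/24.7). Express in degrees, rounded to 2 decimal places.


Blood spatter impact angle calculation:
width / length = 6.6 / 24.7 = 0.267206
angle = arcsin(0.267206)
angle = 15.50 degrees

15.50


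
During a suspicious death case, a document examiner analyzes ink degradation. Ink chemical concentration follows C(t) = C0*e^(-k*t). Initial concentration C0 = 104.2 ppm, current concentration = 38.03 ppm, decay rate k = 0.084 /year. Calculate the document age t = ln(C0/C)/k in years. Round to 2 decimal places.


Document age estimation:
C0/C = 104.2 / 38.03 = 2.739942
ln(C0/C) = 1.007937
t = 1.007937 / 0.084 = 12.00 years

12.00


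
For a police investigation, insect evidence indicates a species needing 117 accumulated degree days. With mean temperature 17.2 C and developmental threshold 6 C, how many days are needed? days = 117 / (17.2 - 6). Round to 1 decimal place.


Insect development time:
Effective temperature = avg_temp - T_base = 17.2 - 6 = 11.2 C
Days = ADD / effective_temp = 117 / 11.2 = 10.4 days

10.4


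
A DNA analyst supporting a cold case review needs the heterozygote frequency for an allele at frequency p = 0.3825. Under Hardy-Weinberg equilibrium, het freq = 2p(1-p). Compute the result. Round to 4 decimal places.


Hardy-Weinberg heterozygote frequency:
q = 1 - p = 1 - 0.3825 = 0.6175
2pq = 2 * 0.3825 * 0.6175 = 0.4724

0.4724


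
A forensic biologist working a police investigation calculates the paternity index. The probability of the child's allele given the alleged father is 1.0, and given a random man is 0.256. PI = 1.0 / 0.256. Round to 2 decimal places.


Paternity Index calculation:
PI = P(allele|father) / P(allele|random)
PI = 1.0 / 0.256
PI = 3.91

3.91


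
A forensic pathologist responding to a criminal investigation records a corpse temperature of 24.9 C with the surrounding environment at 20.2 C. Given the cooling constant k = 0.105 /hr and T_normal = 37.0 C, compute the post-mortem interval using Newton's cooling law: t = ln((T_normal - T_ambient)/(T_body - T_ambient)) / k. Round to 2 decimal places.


Using Newton's law of cooling:
t = ln((T_normal - T_ambient) / (T_body - T_ambient)) / k
T_normal - T_ambient = 16.8
T_body - T_ambient = 4.7
Ratio = 3.574468
ln(ratio) = 1.273816
t = 1.273816 / 0.105 = 12.13 hours

12.13


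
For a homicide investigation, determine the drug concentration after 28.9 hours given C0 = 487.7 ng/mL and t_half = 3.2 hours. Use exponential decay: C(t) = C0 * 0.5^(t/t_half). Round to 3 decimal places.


Drug concentration decay:
Number of half-lives = t / t_half = 28.9 / 3.2 = 9.03125
Decay factor = 0.5^9.03125 = 0.00191127
C(t) = 487.7 * 0.00191127 = 0.932 ng/mL

0.932


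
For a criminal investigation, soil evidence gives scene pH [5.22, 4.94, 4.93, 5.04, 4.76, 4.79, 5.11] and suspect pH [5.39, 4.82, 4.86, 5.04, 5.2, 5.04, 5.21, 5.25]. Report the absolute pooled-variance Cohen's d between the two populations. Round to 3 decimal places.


Pooled-variance Cohen's d for soil pH comparison:
Scene mean = 34.79 / 7 = 4.97
Suspect mean = 40.81 / 8 = 5.10125
Scene sample variance s_s^2 = 0.027667
Suspect sample variance s_c^2 = 0.038841
Pooled variance = ((n_s-1)*s_s^2 + (n_c-1)*s_c^2) / (n_s + n_c - 2) = 0.033684
Pooled SD = sqrt(0.033684) = 0.183532
Mean difference = -0.13125
|d| = |-0.13125| / 0.183532 = 0.715

0.715


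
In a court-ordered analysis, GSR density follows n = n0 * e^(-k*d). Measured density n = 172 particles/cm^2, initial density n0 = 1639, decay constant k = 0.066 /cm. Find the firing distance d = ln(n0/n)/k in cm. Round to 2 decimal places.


GSR distance calculation:
n0/n = 1639 / 172 = 9.52907
ln(n0/n) = 2.254347
d = 2.254347 / 0.066 = 34.16 cm

34.16


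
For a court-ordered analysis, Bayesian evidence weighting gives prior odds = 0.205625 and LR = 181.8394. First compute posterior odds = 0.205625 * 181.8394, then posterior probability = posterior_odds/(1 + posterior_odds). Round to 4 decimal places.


Bayesian evidence evaluation:
Posterior odds = prior_odds * LR = 0.205625 * 181.8394 = 37.39073
Posterior probability = posterior_odds / (1 + posterior_odds)
= 37.39073 / (1 + 37.39073)
= 37.39073 / 38.39073
= 0.9740

0.9740


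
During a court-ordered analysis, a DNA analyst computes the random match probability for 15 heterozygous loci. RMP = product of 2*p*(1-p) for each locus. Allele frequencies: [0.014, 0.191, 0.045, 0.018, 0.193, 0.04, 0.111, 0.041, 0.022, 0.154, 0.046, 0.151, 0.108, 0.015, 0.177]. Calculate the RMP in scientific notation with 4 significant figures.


Computing RMP for 15 loci:
Locus 1: 2 * 0.014 * 0.986 = 0.027608
Locus 2: 2 * 0.191 * 0.809 = 0.309038
Locus 3: 2 * 0.045 * 0.955 = 0.08595
Locus 4: 2 * 0.018 * 0.982 = 0.035352
Locus 5: 2 * 0.193 * 0.807 = 0.311502
Locus 6: 2 * 0.04 * 0.96 = 0.0768
Locus 7: 2 * 0.111 * 0.889 = 0.197358
Locus 8: 2 * 0.041 * 0.959 = 0.078638
Locus 9: 2 * 0.022 * 0.978 = 0.043032
Locus 10: 2 * 0.154 * 0.846 = 0.260568
Locus 11: 2 * 0.046 * 0.954 = 0.087768
Locus 12: 2 * 0.151 * 0.849 = 0.256398
Locus 13: 2 * 0.108 * 0.892 = 0.192672
Locus 14: 2 * 0.015 * 0.985 = 0.02955
Locus 15: 2 * 0.177 * 0.823 = 0.291342
RMP = 4.029e-15

4.029e-15


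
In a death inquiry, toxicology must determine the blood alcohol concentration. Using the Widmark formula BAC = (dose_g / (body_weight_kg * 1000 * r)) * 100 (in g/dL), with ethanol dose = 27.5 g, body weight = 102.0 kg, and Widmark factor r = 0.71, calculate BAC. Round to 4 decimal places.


Applying the Widmark formula:
BAC = (dose_g / (body_wt * 1000 * r)) * 100
Denominator = 102.0 * 1000 * 0.71 = 72420
BAC = (27.5 / 72420) * 100
BAC = 0.0380 g/dL

0.0380


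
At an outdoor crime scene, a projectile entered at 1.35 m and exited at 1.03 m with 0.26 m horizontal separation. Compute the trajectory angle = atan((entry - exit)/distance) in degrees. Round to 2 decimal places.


Bullet trajectory angle:
Height difference = 1.35 - 1.03 = 0.32 m
angle = atan(0.32 / 0.26)
angle = atan(1.230769)
angle = 50.91 degrees

50.91


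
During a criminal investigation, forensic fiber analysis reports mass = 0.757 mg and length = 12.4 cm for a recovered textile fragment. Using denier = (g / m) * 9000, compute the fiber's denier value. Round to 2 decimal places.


Denier calculation:
Mass in grams = 0.757 mg / 1000 = 0.000757 g
Length in meters = 12.4 cm / 100 = 0.124 m
Linear density = mass / length = 0.000757 / 0.124 = 0.00610484 g/m
Denier = (g/m) * 9000 = 0.00610484 * 9000 = 54.94

54.94


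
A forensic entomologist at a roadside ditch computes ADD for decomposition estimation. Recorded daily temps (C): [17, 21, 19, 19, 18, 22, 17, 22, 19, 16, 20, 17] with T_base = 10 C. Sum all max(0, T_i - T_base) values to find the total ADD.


Computing ADD day by day:
Day 1: max(0, 17 - 10) = 7
Day 2: max(0, 21 - 10) = 11
Day 3: max(0, 19 - 10) = 9
Day 4: max(0, 19 - 10) = 9
Day 5: max(0, 18 - 10) = 8
Day 6: max(0, 22 - 10) = 12
Day 7: max(0, 17 - 10) = 7
Day 8: max(0, 22 - 10) = 12
Day 9: max(0, 19 - 10) = 9
Day 10: max(0, 16 - 10) = 6
Day 11: max(0, 20 - 10) = 10
Day 12: max(0, 17 - 10) = 7
Total ADD = 107

107


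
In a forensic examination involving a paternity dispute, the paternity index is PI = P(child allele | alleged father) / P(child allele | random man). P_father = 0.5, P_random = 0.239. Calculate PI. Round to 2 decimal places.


Paternity Index calculation:
PI = P(allele|father) / P(allele|random)
PI = 0.5 / 0.239
PI = 2.09

2.09


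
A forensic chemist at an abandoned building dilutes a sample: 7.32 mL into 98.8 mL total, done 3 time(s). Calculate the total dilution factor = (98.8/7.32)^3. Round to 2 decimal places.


Dilution factor calculation:
Single dilution = V_total / V_sample = 98.8 / 7.32 ≈ 13.497268
Number of dilutions = 3
Total DF = (98.8 / 7.32)^3 (full precision, rounded at the end) = 2458.88

2458.88


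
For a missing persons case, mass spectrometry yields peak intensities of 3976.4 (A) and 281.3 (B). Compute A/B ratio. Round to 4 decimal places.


Spectral peak ratio:
Peak A = 3976.4 counts
Peak B = 281.3 counts
Ratio = 3976.4 / 281.3 = 14.1358

14.1358


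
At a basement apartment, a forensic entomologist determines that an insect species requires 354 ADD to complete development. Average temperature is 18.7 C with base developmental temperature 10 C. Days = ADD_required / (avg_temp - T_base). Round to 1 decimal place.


Insect development time:
Effective temperature = avg_temp - T_base = 18.7 - 10 = 8.7 C
Days = ADD / effective_temp = 354 / 8.7 = 40.7 days

40.7
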